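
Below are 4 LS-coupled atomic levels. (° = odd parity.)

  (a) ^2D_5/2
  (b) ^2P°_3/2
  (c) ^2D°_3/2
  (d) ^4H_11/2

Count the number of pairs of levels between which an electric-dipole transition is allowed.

2

(a)–(b): allowed.
(a)–(c): allowed.
(a)–(d): forbidden (parity, ΔS, ΔL, ΔJ).
(b)–(c): forbidden (parity).
(b)–(d): forbidden (ΔS, ΔL, ΔJ).
(c)–(d): forbidden (ΔS, ΔL, ΔJ).
Allowed pairs: 2 of 6.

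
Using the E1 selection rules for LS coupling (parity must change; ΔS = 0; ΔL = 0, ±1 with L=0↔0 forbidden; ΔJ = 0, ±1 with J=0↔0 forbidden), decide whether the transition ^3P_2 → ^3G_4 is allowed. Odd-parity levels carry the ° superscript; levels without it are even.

forbidden

Parity must change: even → even — ✗.
ΔS = 0: S: 1 → 1 — ✓.
ΔL = 0, ±1 (not L=0↔0): L: 1 → 4, ΔL = +3 — ✗.
ΔJ = 0, ±1 (not J=0↔0): J: 2 → 4, ΔJ = +2 — ✗.
Rule(s) violated: parity, ΔL, ΔJ.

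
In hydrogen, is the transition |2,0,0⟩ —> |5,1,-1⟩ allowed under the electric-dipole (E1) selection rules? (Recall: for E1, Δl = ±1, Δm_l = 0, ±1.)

allowed

l: 0 → 1 (Δl = +1). Δl = ±1 passes.
m_l: 0 → -1 (Δm_l = -1). |Δm_l| ≤ 1 passes.
All E1 selection rules are satisfied.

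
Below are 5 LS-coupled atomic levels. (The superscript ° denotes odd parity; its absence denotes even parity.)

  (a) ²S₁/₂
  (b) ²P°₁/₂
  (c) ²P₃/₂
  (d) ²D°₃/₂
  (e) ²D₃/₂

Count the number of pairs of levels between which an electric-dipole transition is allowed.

(a)–(b): allowed.
(a)–(c): forbidden (parity).
(a)–(d): forbidden (ΔL).
(a)–(e): forbidden (parity, ΔL).
(b)–(c): allowed.
(b)–(d): forbidden (parity).
(b)–(e): allowed.
(c)–(d): allowed.
(c)–(e): forbidden (parity).
(d)–(e): allowed.
Allowed pairs: 5 of 10.

5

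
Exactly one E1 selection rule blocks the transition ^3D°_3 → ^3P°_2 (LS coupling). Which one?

Initial level: S=1, L=2, J=3, parity odd. Final level: S=1, L=1, J=2, parity odd.
ΔS = 0: S: 1 → 1 — ok.
Parity must change: odd → odd — fails.
ΔJ = 0, ±1 (not J=0↔0): J: 3 → 2, ΔJ = -1 — ok.
ΔL = 0, ±1 (not L=0↔0): L: 2 → 1, ΔL = -1 — ok.

parity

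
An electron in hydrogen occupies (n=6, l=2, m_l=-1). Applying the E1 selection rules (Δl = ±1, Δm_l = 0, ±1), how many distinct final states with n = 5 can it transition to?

E1 requires Δl = ±1, so l_f ∈ {1, 3}; with 0 ≤ l_f ≤ n_f−1 = 4, the allowed l_f values are {1, 3}.
For l_f = 1: m_f ∈ {m_i−1, m_i, m_i+1} ∩ [−1, 1] = {-1, 0} → 2 states.
For l_f = 3: m_f ∈ {m_i−1, m_i, m_i+1} ∩ [−3, 3] = {-2, -1, 0} → 3 states.
Total: 5.

5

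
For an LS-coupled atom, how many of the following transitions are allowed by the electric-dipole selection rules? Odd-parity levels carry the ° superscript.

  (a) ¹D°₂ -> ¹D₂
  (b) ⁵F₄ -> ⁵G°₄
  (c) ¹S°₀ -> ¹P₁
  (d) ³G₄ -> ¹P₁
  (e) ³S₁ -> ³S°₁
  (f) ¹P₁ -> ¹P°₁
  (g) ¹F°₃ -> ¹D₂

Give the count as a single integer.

5

(a) allowed
(b) allowed
(c) allowed
(d) forbidden (parity, ΔS, ΔL, ΔJ fail)
(e) forbidden (ΔL fails)
(f) allowed
(g) allowed
Total allowed: 5 of 7.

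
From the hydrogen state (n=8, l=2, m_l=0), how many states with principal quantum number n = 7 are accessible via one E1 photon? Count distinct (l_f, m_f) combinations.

E1 requires Δl = ±1, so l_f ∈ {1, 3}; with 0 ≤ l_f ≤ n_f−1 = 6, the allowed l_f values are {1, 3}.
For l_f = 1: m_f ∈ {m_i−1, m_i, m_i+1} ∩ [−1, 1] = {-1, 0, 1} → 3 states.
For l_f = 3: m_f ∈ {m_i−1, m_i, m_i+1} ∩ [−3, 3] = {-1, 0, 1} → 3 states.
Total: 6.

6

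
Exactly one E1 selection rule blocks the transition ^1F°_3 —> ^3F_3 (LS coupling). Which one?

Parity must change: odd → even — satisfied.
ΔS = 0: S: 0 → 1 — violated.
ΔL = 0, ±1 (not L=0↔0): L: 3 → 3, ΔL = +0 — satisfied.
ΔJ = 0, ±1 (not J=0↔0): J: 3 → 3, ΔJ = +0 — satisfied.

the ΔS = 0 rule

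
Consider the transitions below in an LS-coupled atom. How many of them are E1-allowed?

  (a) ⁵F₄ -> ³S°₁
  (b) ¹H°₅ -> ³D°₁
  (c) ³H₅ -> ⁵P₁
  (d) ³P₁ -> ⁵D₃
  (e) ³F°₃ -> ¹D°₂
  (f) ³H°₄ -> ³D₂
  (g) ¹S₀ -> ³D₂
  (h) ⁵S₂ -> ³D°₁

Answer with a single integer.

0

(a) forbidden (ΔS, ΔL, ΔJ fail)
(b) forbidden (parity, ΔS, ΔL, ΔJ fail)
(c) forbidden (parity, ΔS, ΔL, ΔJ fail)
(d) forbidden (parity, ΔS, ΔJ fail)
(e) forbidden (parity, ΔS fail)
(f) forbidden (ΔL, ΔJ fail)
(g) forbidden (parity, ΔS, ΔL, ΔJ fail)
(h) forbidden (ΔS, ΔL fail)
Total allowed: 0 of 8.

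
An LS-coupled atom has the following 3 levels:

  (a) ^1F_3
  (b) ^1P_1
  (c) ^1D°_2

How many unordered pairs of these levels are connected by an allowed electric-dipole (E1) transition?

2

(a)–(b): forbidden (parity, ΔL, ΔJ).
(a)–(c): allowed.
(b)–(c): allowed.
Allowed pairs: 2 of 3.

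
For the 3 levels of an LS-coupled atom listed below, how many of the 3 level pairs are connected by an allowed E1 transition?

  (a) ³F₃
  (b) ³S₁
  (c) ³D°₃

1

(a)–(b): forbidden (parity, ΔL, ΔJ).
(a)–(c): allowed.
(b)–(c): forbidden (ΔL, ΔJ).
Allowed pairs: 1 of 3.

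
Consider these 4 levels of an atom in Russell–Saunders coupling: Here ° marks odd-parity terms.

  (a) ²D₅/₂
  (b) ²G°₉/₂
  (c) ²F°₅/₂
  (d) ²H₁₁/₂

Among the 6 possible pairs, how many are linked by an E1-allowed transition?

(a)–(b): forbidden (ΔL, ΔJ).
(a)–(c): allowed.
(a)–(d): forbidden (parity, ΔL, ΔJ).
(b)–(c): forbidden (parity, ΔJ).
(b)–(d): allowed.
(c)–(d): forbidden (ΔL, ΔJ).
Allowed pairs: 2 of 6.

2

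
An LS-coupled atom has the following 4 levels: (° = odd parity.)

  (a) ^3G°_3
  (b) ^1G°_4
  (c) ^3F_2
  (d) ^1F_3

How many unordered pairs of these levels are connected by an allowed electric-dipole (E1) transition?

2

(a)–(b): forbidden (parity, ΔS).
(a)–(c): allowed.
(a)–(d): forbidden (ΔS).
(b)–(c): forbidden (ΔS, ΔJ).
(b)–(d): allowed.
(c)–(d): forbidden (parity, ΔS).
Allowed pairs: 2 of 6.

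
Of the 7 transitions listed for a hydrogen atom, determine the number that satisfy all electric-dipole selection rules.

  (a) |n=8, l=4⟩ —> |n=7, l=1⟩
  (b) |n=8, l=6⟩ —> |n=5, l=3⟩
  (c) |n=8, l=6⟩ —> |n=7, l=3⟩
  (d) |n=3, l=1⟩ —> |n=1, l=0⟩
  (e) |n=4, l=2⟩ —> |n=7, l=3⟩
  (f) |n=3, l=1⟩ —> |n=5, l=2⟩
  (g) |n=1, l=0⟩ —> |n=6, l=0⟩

3

(a) forbidden — Δl = -3 (E1 requires Δl = ±1)
(b) forbidden — Δl = -3 (E1 requires Δl = ±1)
(c) forbidden — Δl = -3 (E1 requires Δl = ±1)
(d) allowed
(e) allowed
(f) allowed
(g) forbidden — Δl = +0 (E1 requires Δl = ±1)
Total allowed: 3 of 7.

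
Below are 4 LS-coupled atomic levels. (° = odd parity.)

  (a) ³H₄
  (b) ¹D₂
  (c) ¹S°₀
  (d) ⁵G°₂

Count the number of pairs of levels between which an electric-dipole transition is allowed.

0

(a)–(b): forbidden (parity, ΔS, ΔL, ΔJ).
(a)–(c): forbidden (ΔS, ΔL, ΔJ).
(a)–(d): forbidden (ΔS, ΔJ).
(b)–(c): forbidden (ΔL, ΔJ).
(b)–(d): forbidden (ΔS, ΔL).
(c)–(d): forbidden (parity, ΔS, ΔL, ΔJ).
Allowed pairs: 0 of 6.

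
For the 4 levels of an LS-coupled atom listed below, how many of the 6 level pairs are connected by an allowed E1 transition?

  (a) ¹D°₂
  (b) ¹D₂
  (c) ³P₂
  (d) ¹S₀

(a)–(b): allowed.
(a)–(c): forbidden (ΔS).
(a)–(d): forbidden (ΔL, ΔJ).
(b)–(c): forbidden (parity, ΔS).
(b)–(d): forbidden (parity, ΔL, ΔJ).
(c)–(d): forbidden (parity, ΔS, ΔJ).
Allowed pairs: 1 of 6.

1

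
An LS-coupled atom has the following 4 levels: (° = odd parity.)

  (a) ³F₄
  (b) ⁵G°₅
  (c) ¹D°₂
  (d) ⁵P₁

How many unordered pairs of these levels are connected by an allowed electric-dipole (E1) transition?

0

(a)–(b): forbidden (ΔS).
(a)–(c): forbidden (ΔS, ΔJ).
(a)–(d): forbidden (parity, ΔS, ΔL, ΔJ).
(b)–(c): forbidden (parity, ΔS, ΔL, ΔJ).
(b)–(d): forbidden (ΔL, ΔJ).
(c)–(d): forbidden (ΔS).
Allowed pairs: 0 of 6.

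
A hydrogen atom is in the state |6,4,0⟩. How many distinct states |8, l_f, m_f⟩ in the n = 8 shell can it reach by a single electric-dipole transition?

E1 requires Δl = ±1, so l_f ∈ {3, 5}; with 0 ≤ l_f ≤ n_f−1 = 7, the allowed l_f values are {3, 5}.
For l_f = 3: m_f ∈ {m_i−1, m_i, m_i+1} ∩ [−3, 3] = {-1, 0, 1} → 3 states.
For l_f = 5: m_f ∈ {m_i−1, m_i, m_i+1} ∩ [−5, 5] = {-1, 0, 1} → 3 states.
Total: 6.

6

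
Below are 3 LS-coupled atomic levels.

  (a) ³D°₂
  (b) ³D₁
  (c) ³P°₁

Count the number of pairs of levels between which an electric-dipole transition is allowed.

2

(a)–(b): allowed.
(a)–(c): forbidden (parity).
(b)–(c): allowed.
Allowed pairs: 2 of 3.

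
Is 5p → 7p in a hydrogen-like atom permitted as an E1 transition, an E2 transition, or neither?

Δl = 1 − 1 = +0; l_i + l_f = 2.
E1 (Δl = ±1): not satisfied.
E2 (Δl = 0,±2, l_i+l_f ≥ 2): satisfied.

E2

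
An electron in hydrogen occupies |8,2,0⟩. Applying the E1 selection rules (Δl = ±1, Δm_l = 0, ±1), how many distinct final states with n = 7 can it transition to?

6

E1 requires Δl = ±1, so l_f ∈ {1, 3}; with 0 ≤ l_f ≤ n_f−1 = 6, the allowed l_f values are {1, 3}.
For l_f = 1: m_f ∈ {m_i−1, m_i, m_i+1} ∩ [−1, 1] = {-1, 0, 1} → 3 states.
For l_f = 3: m_f ∈ {m_i−1, m_i, m_i+1} ∩ [−3, 3] = {-1, 0, 1} → 3 states.
Total: 6.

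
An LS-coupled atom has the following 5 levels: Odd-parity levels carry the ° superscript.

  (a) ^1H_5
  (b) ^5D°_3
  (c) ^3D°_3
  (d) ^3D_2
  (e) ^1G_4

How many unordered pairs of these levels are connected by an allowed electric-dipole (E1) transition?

(a)–(b): forbidden (ΔS, ΔL, ΔJ).
(a)–(c): forbidden (ΔS, ΔL, ΔJ).
(a)–(d): forbidden (parity, ΔS, ΔL, ΔJ).
(a)–(e): forbidden (parity).
(b)–(c): forbidden (parity, ΔS).
(b)–(d): forbidden (ΔS).
(b)–(e): forbidden (ΔS, ΔL).
(c)–(d): allowed.
(c)–(e): forbidden (ΔS, ΔL).
(d)–(e): forbidden (parity, ΔS, ΔL, ΔJ).
Allowed pairs: 1 of 10.

1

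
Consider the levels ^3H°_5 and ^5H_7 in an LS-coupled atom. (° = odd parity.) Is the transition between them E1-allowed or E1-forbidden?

Parity must change: odd → even — ok.
ΔS = 0: S: 1 → 2 — fails.
ΔL = 0, ±1 (not L=0↔0): L: 5 → 5, ΔL = +0 — ok.
ΔJ = 0, ±1 (not J=0↔0): J: 5 → 7, ΔJ = +2 — fails.
Rule(s) violated: ΔS, ΔJ.

forbidden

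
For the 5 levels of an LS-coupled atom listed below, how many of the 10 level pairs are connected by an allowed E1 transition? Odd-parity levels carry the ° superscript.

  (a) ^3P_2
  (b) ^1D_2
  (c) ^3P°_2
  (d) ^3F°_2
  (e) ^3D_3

3

(a)–(b): forbidden (parity, ΔS).
(a)–(c): allowed.
(a)–(d): forbidden (ΔL).
(a)–(e): forbidden (parity).
(b)–(c): forbidden (ΔS).
(b)–(d): forbidden (ΔS).
(b)–(e): forbidden (parity, ΔS).
(c)–(d): forbidden (parity, ΔL).
(c)–(e): allowed.
(d)–(e): allowed.
Allowed pairs: 3 of 10.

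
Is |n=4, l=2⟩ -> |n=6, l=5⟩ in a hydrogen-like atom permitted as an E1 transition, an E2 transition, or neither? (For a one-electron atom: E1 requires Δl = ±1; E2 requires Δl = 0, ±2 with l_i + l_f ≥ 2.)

Δl = 5 − 2 = +3; l_i + l_f = 7.
E1 (Δl = ±1): not satisfied.
E2 (Δl = 0,±2, l_i+l_f ≥ 2): not satisfied.

neither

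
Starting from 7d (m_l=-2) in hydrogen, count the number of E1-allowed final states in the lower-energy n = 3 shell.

E1 requires Δl = ±1, so l_f ∈ {1, 3}; with 0 ≤ l_f ≤ n_f−1 = 2, the allowed l_f values are {1}.
For l_f = 1: m_f ∈ {m_i−1, m_i, m_i+1} ∩ [−1, 1] = {-1} → 1 state.
Total: 1.

1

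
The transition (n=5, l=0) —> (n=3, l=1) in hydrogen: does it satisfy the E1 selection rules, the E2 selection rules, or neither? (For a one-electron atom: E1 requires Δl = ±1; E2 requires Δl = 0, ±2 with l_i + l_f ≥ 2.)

E1

Δl = 1 − 0 = +1; l_i + l_f = 1.
E1 (Δl = ±1): satisfied.
E2 (Δl = 0,±2, l_i+l_f ≥ 2): not satisfied.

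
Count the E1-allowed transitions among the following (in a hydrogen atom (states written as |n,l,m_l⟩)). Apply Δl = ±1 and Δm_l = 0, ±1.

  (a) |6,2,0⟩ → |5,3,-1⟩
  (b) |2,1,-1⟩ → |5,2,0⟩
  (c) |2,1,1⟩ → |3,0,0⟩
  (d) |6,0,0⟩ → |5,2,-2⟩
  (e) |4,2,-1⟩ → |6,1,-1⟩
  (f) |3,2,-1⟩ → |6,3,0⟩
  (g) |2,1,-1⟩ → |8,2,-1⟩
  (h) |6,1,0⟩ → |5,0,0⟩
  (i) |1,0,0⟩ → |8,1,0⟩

8

(a) allowed
(b) allowed
(c) allowed
(d) forbidden — Δl = +2 (E1 requires Δl = ±1); Δm_l = -2 (E1 requires Δm_l = 0, ±1)
(e) allowed
(f) allowed
(g) allowed
(h) allowed
(i) allowed
Total allowed: 8 of 9.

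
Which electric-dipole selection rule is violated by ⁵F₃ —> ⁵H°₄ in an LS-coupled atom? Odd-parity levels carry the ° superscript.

the ΔL = 0, ±1 rule

Reading off the term symbols: S 2→2, L 3→5, J 3→4, parity even→odd.
Parity must change: even → odd — satisfied.
ΔS = 0: S: 2 → 2 — satisfied.
ΔL = 0, ±1 (not L=0↔0): L: 3 → 5, ΔL = +2 — violated.
ΔJ = 0, ±1 (not J=0↔0): J: 3 → 4, ΔJ = +1 — satisfied.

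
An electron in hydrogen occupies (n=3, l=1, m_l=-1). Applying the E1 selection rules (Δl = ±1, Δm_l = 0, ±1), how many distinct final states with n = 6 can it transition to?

4

E1 requires Δl = ±1, so l_f ∈ {0, 2}; with 0 ≤ l_f ≤ n_f−1 = 5, the allowed l_f values are {0, 2}.
For l_f = 0: m_f ∈ {m_i−1, m_i, m_i+1} ∩ [−0, 0] = {0} → 1 state.
For l_f = 2: m_f ∈ {m_i−1, m_i, m_i+1} ∩ [−2, 2] = {-2, -1, 0} → 3 states.
Total: 4.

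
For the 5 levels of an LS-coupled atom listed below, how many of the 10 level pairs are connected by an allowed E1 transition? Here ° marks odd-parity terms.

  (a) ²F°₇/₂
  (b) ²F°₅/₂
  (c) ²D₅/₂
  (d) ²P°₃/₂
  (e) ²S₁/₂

4

(a)–(b): forbidden (parity).
(a)–(c): allowed.
(a)–(d): forbidden (parity, ΔL, ΔJ).
(a)–(e): forbidden (ΔL, ΔJ).
(b)–(c): allowed.
(b)–(d): forbidden (parity, ΔL).
(b)–(e): forbidden (ΔL, ΔJ).
(c)–(d): allowed.
(c)–(e): forbidden (parity, ΔL, ΔJ).
(d)–(e): allowed.
Allowed pairs: 4 of 10.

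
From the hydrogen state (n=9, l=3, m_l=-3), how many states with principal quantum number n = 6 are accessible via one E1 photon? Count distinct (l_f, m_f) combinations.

4

E1 requires Δl = ±1, so l_f ∈ {2, 4}; with 0 ≤ l_f ≤ n_f−1 = 5, the allowed l_f values are {2, 4}.
For l_f = 2: m_f ∈ {m_i−1, m_i, m_i+1} ∩ [−2, 2] = {-2} → 1 state.
For l_f = 4: m_f ∈ {m_i−1, m_i, m_i+1} ∩ [−4, 4] = {-4, -3, -2} → 3 states.
Total: 4.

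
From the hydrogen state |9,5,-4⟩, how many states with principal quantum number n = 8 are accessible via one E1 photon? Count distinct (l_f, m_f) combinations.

5

E1 requires Δl = ±1, so l_f ∈ {4, 6}; with 0 ≤ l_f ≤ n_f−1 = 7, the allowed l_f values are {4, 6}.
For l_f = 4: m_f ∈ {m_i−1, m_i, m_i+1} ∩ [−4, 4] = {-4, -3} → 2 states.
For l_f = 6: m_f ∈ {m_i−1, m_i, m_i+1} ∩ [−6, 6] = {-5, -4, -3} → 3 states.
Total: 5.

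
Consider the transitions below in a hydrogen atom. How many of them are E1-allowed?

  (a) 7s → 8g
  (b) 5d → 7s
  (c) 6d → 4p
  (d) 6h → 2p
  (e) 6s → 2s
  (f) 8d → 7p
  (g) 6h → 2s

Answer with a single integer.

(a) forbidden — Δl = +4 (E1 requires Δl = ±1)
(b) forbidden — Δl = -2 (E1 requires Δl = ±1)
(c) allowed
(d) forbidden — Δl = -4 (E1 requires Δl = ±1)
(e) forbidden — Δl = +0 (E1 requires Δl = ±1)
(f) allowed
(g) forbidden — Δl = -5 (E1 requires Δl = ±1)
Total allowed: 2 of 7.

2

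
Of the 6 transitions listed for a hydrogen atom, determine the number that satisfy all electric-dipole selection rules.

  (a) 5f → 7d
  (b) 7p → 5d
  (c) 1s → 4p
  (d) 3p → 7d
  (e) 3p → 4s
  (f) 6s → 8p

(a) allowed
(b) allowed
(c) allowed
(d) allowed
(e) allowed
(f) allowed
Total allowed: 6 of 6.

6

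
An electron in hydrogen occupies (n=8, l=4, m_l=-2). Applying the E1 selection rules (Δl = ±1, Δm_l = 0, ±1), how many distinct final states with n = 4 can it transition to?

E1 requires Δl = ±1, so l_f ∈ {3, 5}; with 0 ≤ l_f ≤ n_f−1 = 3, the allowed l_f values are {3}.
For l_f = 3: m_f ∈ {m_i−1, m_i, m_i+1} ∩ [−3, 3] = {-3, -2, -1} → 3 states.
Total: 3.

3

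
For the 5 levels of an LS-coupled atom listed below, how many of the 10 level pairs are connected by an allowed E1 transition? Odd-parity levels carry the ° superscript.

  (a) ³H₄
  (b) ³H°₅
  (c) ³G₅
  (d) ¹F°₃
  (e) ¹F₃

3

(a)–(b): allowed.
(a)–(c): forbidden (parity).
(a)–(d): forbidden (ΔS, ΔL).
(a)–(e): forbidden (parity, ΔS, ΔL).
(b)–(c): allowed.
(b)–(d): forbidden (parity, ΔS, ΔL, ΔJ).
(b)–(e): forbidden (ΔS, ΔL, ΔJ).
(c)–(d): forbidden (ΔS, ΔJ).
(c)–(e): forbidden (parity, ΔS, ΔJ).
(d)–(e): allowed.
Allowed pairs: 3 of 10.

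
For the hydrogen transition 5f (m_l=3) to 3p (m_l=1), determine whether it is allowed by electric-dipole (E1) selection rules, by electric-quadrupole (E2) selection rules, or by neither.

Δl = 1 − 3 = -2; l_i + l_f = 4.
Δm_l = -2.
E1 (Δl = ±1, |Δm_l| ≤ 1): not satisfied.
E2 (Δl = 0,±2, l_i+l_f ≥ 2, |Δm_l| ≤ 2): satisfied.

E2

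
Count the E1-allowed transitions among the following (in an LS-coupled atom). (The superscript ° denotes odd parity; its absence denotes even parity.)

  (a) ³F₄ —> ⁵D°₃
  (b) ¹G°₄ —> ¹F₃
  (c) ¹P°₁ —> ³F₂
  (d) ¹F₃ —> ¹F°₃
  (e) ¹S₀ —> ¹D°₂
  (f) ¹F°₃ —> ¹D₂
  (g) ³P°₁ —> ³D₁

4

(a) forbidden (ΔS fails)
(b) allowed
(c) forbidden (ΔS, ΔL fail)
(d) allowed
(e) forbidden (ΔL, ΔJ fail)
(f) allowed
(g) allowed
Total allowed: 4 of 7.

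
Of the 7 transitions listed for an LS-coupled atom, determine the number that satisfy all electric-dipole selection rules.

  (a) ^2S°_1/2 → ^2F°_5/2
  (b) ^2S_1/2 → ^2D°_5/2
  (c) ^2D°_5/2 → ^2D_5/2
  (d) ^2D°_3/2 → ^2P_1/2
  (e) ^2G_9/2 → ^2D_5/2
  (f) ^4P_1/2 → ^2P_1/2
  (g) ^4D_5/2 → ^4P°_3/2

(a) forbidden (parity, ΔL, ΔJ fail)
(b) forbidden (ΔL, ΔJ fail)
(c) allowed
(d) allowed
(e) forbidden (parity, ΔL, ΔJ fail)
(f) forbidden (parity, ΔS fail)
(g) allowed
Total allowed: 3 of 7.

3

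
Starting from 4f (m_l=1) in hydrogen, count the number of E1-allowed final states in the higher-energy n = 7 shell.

6

E1 requires Δl = ±1, so l_f ∈ {2, 4}; with 0 ≤ l_f ≤ n_f−1 = 6, the allowed l_f values are {2, 4}.
For l_f = 2: m_f ∈ {m_i−1, m_i, m_i+1} ∩ [−2, 2] = {0, 1, 2} → 3 states.
For l_f = 4: m_f ∈ {m_i−1, m_i, m_i+1} ∩ [−4, 4] = {0, 1, 2} → 3 states.
Total: 6.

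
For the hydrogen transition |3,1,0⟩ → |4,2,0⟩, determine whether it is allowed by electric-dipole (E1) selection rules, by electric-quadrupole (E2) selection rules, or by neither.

E1

Δl = 2 − 1 = +1; l_i + l_f = 3.
Δm_l = +0.
E1 (Δl = ±1, |Δm_l| ≤ 1): satisfied.
E2 (Δl = 0,±2, l_i+l_f ≥ 2, |Δm_l| ≤ 2): not satisfied.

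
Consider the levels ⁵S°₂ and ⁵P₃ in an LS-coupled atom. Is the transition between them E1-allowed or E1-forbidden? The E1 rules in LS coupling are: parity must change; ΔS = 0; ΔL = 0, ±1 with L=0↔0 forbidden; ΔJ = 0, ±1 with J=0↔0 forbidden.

Initial level: S=2, L=0, J=2, parity odd. Final level: S=2, L=1, J=3, parity even.
ΔS = 0: S: 2 → 2 — ok.
ΔL = 0, ±1 (not L=0↔0): L: 0 → 1, ΔL = +1 — ok.
Parity must change: odd → even — ok.
ΔJ = 0, ±1 (not J=0↔0): J: 2 → 3, ΔJ = +1 — ok.
All four E1 rules are satisfied.

allowed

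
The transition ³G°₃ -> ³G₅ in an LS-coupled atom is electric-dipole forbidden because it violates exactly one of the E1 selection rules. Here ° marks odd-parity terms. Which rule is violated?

Reading off the term symbols: S 1→1, L 4→4, J 3→5, parity odd→even.
ΔS = 0: S: 1 → 1 — satisfied.
Parity must change: odd → even — satisfied.
ΔL = 0, ±1 (not L=0↔0): L: 4 → 4, ΔL = +0 — satisfied.
ΔJ = 0, ±1 (not J=0↔0): J: 3 → 5, ΔJ = +2 — violated.

the ΔJ = 0, ±1 rule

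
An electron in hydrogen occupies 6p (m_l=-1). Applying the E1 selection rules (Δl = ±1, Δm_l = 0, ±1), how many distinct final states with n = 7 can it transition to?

4

E1 requires Δl = ±1, so l_f ∈ {0, 2}; with 0 ≤ l_f ≤ n_f−1 = 6, the allowed l_f values are {0, 2}.
For l_f = 0: m_f ∈ {m_i−1, m_i, m_i+1} ∩ [−0, 0] = {0} → 1 state.
For l_f = 2: m_f ∈ {m_i−1, m_i, m_i+1} ∩ [−2, 2] = {-2, -1, 0} → 3 states.
Total: 4.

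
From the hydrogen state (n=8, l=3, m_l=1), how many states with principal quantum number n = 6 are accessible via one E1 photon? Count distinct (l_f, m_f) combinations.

6

E1 requires Δl = ±1, so l_f ∈ {2, 4}; with 0 ≤ l_f ≤ n_f−1 = 5, the allowed l_f values are {2, 4}.
For l_f = 2: m_f ∈ {m_i−1, m_i, m_i+1} ∩ [−2, 2] = {0, 1, 2} → 3 states.
For l_f = 4: m_f ∈ {m_i−1, m_i, m_i+1} ∩ [−4, 4] = {0, 1, 2} → 3 states.
Total: 6.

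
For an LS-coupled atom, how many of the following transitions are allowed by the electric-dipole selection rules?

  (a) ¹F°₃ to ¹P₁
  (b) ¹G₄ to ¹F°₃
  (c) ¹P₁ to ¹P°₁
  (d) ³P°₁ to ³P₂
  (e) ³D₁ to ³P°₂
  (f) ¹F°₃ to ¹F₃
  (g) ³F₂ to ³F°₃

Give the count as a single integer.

6

(a) forbidden (ΔL, ΔJ fail)
(b) allowed
(c) allowed
(d) allowed
(e) allowed
(f) allowed
(g) allowed
Total allowed: 6 of 7.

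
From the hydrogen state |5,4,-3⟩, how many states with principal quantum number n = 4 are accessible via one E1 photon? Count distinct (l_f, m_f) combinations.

E1 requires Δl = ±1, so l_f ∈ {3, 5}; with 0 ≤ l_f ≤ n_f−1 = 3, the allowed l_f values are {3}.
For l_f = 3: m_f ∈ {m_i−1, m_i, m_i+1} ∩ [−3, 3] = {-3, -2} → 2 states.
Total: 2.

2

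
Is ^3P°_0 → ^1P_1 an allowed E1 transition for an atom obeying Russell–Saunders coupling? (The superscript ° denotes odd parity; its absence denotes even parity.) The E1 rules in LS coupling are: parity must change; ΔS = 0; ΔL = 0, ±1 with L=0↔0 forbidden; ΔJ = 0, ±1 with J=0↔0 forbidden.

forbidden

Initial level: S=1, L=1, J=0, parity odd. Final level: S=0, L=1, J=1, parity even.
Parity must change: odd → even — ok.
ΔS = 0: S: 1 → 0 — fails.
ΔL = 0, ±1 (not L=0↔0): L: 1 → 1, ΔL = +0 — ok.
ΔJ = 0, ±1 (not J=0↔0): J: 0 → 1, ΔJ = +1 — ok.
Rule(s) violated: ΔS.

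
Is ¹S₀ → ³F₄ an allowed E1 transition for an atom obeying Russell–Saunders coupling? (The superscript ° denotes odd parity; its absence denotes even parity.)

Parity must change: even → even — fails.
ΔS = 0: S: 0 → 1 — fails.
ΔL = 0, ±1 (not L=0↔0): L: 0 → 3, ΔL = +3 — fails.
ΔJ = 0, ±1 (not J=0↔0): J: 0 → 4, ΔJ = +4 — fails.
Rule(s) violated: parity, ΔS, ΔL, ΔJ.

forbidden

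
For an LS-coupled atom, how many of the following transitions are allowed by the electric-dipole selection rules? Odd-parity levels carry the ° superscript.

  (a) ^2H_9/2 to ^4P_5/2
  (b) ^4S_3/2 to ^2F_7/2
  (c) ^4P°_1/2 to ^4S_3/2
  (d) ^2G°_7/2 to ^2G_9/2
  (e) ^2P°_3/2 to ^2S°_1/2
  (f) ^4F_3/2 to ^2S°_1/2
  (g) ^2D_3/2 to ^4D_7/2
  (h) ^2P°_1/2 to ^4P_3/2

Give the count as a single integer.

2

(a) forbidden (parity, ΔS, ΔL, ΔJ fail)
(b) forbidden (parity, ΔS, ΔL, ΔJ fail)
(c) allowed
(d) allowed
(e) forbidden (parity fails)
(f) forbidden (ΔS, ΔL fail)
(g) forbidden (parity, ΔS, ΔJ fail)
(h) forbidden (ΔS fails)
Total allowed: 2 of 8.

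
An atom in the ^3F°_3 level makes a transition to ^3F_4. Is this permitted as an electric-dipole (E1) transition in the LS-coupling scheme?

allowed

Parity must change: odd → even — ok.
ΔS = 0: S: 1 → 1 — ok.
ΔL = 0, ±1 (not L=0↔0): L: 3 → 3, ΔL = +0 — ok.
ΔJ = 0, ±1 (not J=0↔0): J: 3 → 4, ΔJ = +1 — ok.
All four E1 rules are satisfied.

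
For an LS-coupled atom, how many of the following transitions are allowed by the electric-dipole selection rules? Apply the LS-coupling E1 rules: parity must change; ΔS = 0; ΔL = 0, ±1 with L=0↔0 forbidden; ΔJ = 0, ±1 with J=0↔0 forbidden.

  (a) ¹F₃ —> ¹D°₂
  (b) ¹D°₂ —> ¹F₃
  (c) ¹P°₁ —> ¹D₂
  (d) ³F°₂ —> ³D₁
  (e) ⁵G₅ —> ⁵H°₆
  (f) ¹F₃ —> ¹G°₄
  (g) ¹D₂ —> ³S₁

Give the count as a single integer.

(a) allowed
(b) allowed
(c) allowed
(d) allowed
(e) allowed
(f) allowed
(g) forbidden (parity, ΔS, ΔL fail)
Total allowed: 6 of 7.

6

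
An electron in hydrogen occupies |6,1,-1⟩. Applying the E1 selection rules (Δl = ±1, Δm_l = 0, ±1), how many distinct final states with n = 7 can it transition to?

4

E1 requires Δl = ±1, so l_f ∈ {0, 2}; with 0 ≤ l_f ≤ n_f−1 = 6, the allowed l_f values are {0, 2}.
For l_f = 0: m_f ∈ {m_i−1, m_i, m_i+1} ∩ [−0, 0] = {0} → 1 state.
For l_f = 2: m_f ∈ {m_i−1, m_i, m_i+1} ∩ [−2, 2] = {-2, -1, 0} → 3 states.
Total: 4.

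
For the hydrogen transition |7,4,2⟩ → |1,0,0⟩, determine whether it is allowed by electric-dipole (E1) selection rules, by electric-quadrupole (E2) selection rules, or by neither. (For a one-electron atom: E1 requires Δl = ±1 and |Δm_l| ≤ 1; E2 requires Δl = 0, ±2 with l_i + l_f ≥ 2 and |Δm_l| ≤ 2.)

neither

Δl = 0 − 4 = -4; l_i + l_f = 4.
Δm_l = -2.
E1 (Δl = ±1, |Δm_l| ≤ 1): not satisfied.
E2 (Δl = 0,±2, l_i+l_f ≥ 2, |Δm_l| ≤ 2): not satisfied.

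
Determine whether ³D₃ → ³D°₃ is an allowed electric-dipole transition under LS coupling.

Parity must change: even → odd — satisfied.
ΔS = 0: S: 1 → 1 — satisfied.
ΔL = 0, ±1 (not L=0↔0): L: 2 → 2, ΔL = +0 — satisfied.
ΔJ = 0, ±1 (not J=0↔0): J: 3 → 3, ΔJ = +0 — satisfied.
All four E1 rules are satisfied.

allowed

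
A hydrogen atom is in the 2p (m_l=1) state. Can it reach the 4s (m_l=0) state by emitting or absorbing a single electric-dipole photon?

Δl = 0 − 1 = -1; the E1 rule Δl = ±1 is ✓.
m_l: 1 → 0 (Δm_l = -1). |Δm_l| ≤ 1 ✓.
All E1 selection rules are satisfied.

allowed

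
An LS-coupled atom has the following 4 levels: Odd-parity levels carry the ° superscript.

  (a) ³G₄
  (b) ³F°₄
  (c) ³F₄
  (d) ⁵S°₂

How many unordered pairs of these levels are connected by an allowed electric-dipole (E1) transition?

2

(a)–(b): allowed.
(a)–(c): forbidden (parity).
(a)–(d): forbidden (ΔS, ΔL, ΔJ).
(b)–(c): allowed.
(b)–(d): forbidden (parity, ΔS, ΔL, ΔJ).
(c)–(d): forbidden (ΔS, ΔL, ΔJ).
Allowed pairs: 2 of 6.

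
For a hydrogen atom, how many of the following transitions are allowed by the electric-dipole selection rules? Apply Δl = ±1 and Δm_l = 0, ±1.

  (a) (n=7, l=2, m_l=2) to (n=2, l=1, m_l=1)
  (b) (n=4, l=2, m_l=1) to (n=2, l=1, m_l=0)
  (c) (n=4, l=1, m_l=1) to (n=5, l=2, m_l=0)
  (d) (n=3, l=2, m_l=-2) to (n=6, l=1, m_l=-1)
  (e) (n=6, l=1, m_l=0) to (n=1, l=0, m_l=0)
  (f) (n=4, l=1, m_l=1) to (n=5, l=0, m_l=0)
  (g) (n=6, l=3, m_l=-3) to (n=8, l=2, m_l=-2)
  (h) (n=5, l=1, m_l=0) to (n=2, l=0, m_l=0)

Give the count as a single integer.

8

(a) allowed
(b) allowed
(c) allowed
(d) allowed
(e) allowed
(f) allowed
(g) allowed
(h) allowed
Total allowed: 8 of 8.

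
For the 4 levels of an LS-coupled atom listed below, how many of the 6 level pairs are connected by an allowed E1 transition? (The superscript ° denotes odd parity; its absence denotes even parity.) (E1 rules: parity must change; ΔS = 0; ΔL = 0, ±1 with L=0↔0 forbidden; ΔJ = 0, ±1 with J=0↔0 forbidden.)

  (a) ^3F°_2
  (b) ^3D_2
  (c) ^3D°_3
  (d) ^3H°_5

2

(a)–(b): allowed.
(a)–(c): forbidden (parity).
(a)–(d): forbidden (parity, ΔL, ΔJ).
(b)–(c): allowed.
(b)–(d): forbidden (ΔL, ΔJ).
(c)–(d): forbidden (parity, ΔL, ΔJ).
Allowed pairs: 2 of 6.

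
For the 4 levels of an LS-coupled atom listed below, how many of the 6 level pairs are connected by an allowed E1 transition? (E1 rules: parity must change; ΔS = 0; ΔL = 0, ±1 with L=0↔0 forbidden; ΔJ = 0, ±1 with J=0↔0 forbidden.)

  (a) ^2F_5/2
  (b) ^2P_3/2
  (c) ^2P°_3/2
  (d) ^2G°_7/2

(a)–(b): forbidden (parity, ΔL).
(a)–(c): forbidden (ΔL).
(a)–(d): allowed.
(b)–(c): allowed.
(b)–(d): forbidden (ΔL, ΔJ).
(c)–(d): forbidden (parity, ΔL, ΔJ).
Allowed pairs: 2 of 6.

2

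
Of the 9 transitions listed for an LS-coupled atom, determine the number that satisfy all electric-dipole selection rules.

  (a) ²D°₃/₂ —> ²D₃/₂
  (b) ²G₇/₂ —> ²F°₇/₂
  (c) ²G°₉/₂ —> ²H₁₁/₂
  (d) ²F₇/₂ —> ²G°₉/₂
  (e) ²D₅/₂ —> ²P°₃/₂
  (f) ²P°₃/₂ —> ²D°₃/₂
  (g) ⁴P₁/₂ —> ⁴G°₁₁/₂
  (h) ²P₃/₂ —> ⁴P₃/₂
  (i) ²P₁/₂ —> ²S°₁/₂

6

(a) allowed
(b) allowed
(c) allowed
(d) allowed
(e) allowed
(f) forbidden (parity fails)
(g) forbidden (ΔL, ΔJ fail)
(h) forbidden (parity, ΔS fail)
(i) allowed
Total allowed: 6 of 9.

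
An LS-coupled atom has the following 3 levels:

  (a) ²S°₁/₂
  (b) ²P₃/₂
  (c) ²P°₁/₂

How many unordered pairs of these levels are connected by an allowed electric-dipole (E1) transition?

2

(a)–(b): allowed.
(a)–(c): forbidden (parity).
(b)–(c): allowed.
Allowed pairs: 2 of 3.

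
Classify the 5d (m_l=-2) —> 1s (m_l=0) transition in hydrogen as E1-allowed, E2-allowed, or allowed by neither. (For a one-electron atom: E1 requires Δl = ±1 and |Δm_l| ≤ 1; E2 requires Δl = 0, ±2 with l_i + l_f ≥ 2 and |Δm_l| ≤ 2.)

E2

Δl = 0 − 2 = -2; l_i + l_f = 2.
Δm_l = +2.
E1 (Δl = ±1, |Δm_l| ≤ 1): not satisfied.
E2 (Δl = 0,±2, l_i+l_f ≥ 2, |Δm_l| ≤ 2): satisfied.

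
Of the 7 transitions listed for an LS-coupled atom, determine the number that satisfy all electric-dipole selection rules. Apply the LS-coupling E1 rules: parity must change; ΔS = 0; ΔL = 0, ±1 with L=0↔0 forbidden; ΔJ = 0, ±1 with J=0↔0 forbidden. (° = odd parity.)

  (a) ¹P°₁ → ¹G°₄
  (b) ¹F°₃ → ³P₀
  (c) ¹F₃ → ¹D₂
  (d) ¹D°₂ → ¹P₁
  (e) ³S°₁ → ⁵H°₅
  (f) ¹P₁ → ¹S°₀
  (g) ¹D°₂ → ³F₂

2

(a) forbidden (parity, ΔL, ΔJ fail)
(b) forbidden (ΔS, ΔL, ΔJ fail)
(c) forbidden (parity fails)
(d) allowed
(e) forbidden (parity, ΔS, ΔL, ΔJ fail)
(f) allowed
(g) forbidden (ΔS fails)
Total allowed: 2 of 7.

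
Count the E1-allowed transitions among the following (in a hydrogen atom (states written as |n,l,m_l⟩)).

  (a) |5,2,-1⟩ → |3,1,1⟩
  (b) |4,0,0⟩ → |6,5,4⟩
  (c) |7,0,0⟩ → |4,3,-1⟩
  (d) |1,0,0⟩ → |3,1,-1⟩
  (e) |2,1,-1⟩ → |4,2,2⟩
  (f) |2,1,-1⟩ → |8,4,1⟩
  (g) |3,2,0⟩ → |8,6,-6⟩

1

(a) forbidden — Δm_l = +2 (E1 requires Δm_l = 0, ±1)
(b) forbidden — Δl = +5 (E1 requires Δl = ±1); Δm_l = +4 (E1 requires Δm_l = 0, ±1)
(c) forbidden — Δl = +3 (E1 requires Δl = ±1)
(d) allowed
(e) forbidden — Δm_l = +3 (E1 requires Δm_l = 0, ±1)
(f) forbidden — Δl = +3 (E1 requires Δl = ±1); Δm_l = +2 (E1 requires Δm_l = 0, ±1)
(g) forbidden — Δl = +4 (E1 requires Δl = ±1); Δm_l = -6 (E1 requires Δm_l = 0, ±1)
Total allowed: 1 of 7.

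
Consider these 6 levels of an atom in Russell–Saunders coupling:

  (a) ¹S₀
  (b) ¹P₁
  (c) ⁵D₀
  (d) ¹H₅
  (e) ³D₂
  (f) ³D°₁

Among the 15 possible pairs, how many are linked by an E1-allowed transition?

(a)–(b): forbidden (parity).
(a)–(c): forbidden (parity, ΔS, ΔL, ΔJ).
(a)–(d): forbidden (parity, ΔL, ΔJ).
(a)–(e): forbidden (parity, ΔS, ΔL, ΔJ).
(a)–(f): forbidden (ΔS, ΔL).
(b)–(c): forbidden (parity, ΔS).
(b)–(d): forbidden (parity, ΔL, ΔJ).
(b)–(e): forbidden (parity, ΔS).
(b)–(f): forbidden (ΔS).
(c)–(d): forbidden (parity, ΔS, ΔL, ΔJ).
(c)–(e): forbidden (parity, ΔS, ΔJ).
(c)–(f): forbidden (ΔS).
(d)–(e): forbidden (parity, ΔS, ΔL, ΔJ).
(d)–(f): forbidden (ΔS, ΔL, ΔJ).
(e)–(f): allowed.
Allowed pairs: 1 of 15.

1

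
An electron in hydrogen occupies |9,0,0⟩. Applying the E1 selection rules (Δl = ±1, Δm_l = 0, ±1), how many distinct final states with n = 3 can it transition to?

3

E1 requires Δl = ±1, so l_f ∈ {-1, 1}; with 0 ≤ l_f ≤ n_f−1 = 2, the allowed l_f values are {1}.
For l_f = 1: m_f ∈ {m_i−1, m_i, m_i+1} ∩ [−1, 1] = {-1, 0, 1} → 3 states.
Total: 3.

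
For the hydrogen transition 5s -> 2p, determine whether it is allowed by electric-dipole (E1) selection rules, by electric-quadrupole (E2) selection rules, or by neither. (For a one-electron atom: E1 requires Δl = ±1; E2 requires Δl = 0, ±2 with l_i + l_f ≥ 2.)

Δl = 1 − 0 = +1; l_i + l_f = 1.
E1 (Δl = ±1): satisfied.
E2 (Δl = 0,±2, l_i+l_f ≥ 2): not satisfied.

E1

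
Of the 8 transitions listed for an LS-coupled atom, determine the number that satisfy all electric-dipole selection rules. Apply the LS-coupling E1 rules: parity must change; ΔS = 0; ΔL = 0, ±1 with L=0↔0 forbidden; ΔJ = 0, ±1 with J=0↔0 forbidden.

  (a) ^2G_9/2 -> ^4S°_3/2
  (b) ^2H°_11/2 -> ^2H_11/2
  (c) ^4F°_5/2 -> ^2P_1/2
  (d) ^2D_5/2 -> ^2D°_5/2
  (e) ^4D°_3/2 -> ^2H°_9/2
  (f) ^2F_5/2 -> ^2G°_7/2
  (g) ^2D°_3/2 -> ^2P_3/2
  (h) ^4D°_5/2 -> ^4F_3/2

(a) forbidden (ΔS, ΔL, ΔJ fail)
(b) allowed
(c) forbidden (ΔS, ΔL, ΔJ fail)
(d) allowed
(e) forbidden (parity, ΔS, ΔL, ΔJ fail)
(f) allowed
(g) allowed
(h) allowed
Total allowed: 5 of 8.

5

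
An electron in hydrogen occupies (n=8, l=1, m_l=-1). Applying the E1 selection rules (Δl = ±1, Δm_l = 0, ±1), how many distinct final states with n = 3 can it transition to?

4

E1 requires Δl = ±1, so l_f ∈ {0, 2}; with 0 ≤ l_f ≤ n_f−1 = 2, the allowed l_f values are {0, 2}.
For l_f = 0: m_f ∈ {m_i−1, m_i, m_i+1} ∩ [−0, 0] = {0} → 1 state.
For l_f = 2: m_f ∈ {m_i−1, m_i, m_i+1} ∩ [−2, 2] = {-2, -1, 0} → 3 states.
Total: 4.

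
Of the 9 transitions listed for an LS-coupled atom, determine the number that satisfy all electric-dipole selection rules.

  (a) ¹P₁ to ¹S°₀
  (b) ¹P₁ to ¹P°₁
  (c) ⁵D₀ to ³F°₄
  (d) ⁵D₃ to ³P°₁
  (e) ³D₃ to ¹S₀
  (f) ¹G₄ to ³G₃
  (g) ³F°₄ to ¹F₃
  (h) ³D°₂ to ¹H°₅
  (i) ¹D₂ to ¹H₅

(a) allowed
(b) allowed
(c) forbidden (ΔS, ΔJ fail)
(d) forbidden (ΔS, ΔJ fail)
(e) forbidden (parity, ΔS, ΔL, ΔJ fail)
(f) forbidden (parity, ΔS fail)
(g) forbidden (ΔS fails)
(h) forbidden (parity, ΔS, ΔL, ΔJ fail)
(i) forbidden (parity, ΔL, ΔJ fail)
Total allowed: 2 of 9.

2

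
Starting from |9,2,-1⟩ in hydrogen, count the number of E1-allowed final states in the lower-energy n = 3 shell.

E1 requires Δl = ±1, so l_f ∈ {1, 3}; with 0 ≤ l_f ≤ n_f−1 = 2, the allowed l_f values are {1}.
For l_f = 1: m_f ∈ {m_i−1, m_i, m_i+1} ∩ [−1, 1] = {-1, 0} → 2 states.
Total: 2.

2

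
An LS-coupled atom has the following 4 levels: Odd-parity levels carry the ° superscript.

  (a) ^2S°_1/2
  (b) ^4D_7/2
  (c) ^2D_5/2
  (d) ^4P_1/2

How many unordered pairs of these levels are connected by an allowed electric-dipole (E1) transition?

(a)–(b): forbidden (ΔS, ΔL, ΔJ).
(a)–(c): forbidden (ΔL, ΔJ).
(a)–(d): forbidden (ΔS).
(b)–(c): forbidden (parity, ΔS).
(b)–(d): forbidden (parity, ΔJ).
(c)–(d): forbidden (parity, ΔS, ΔJ).
Allowed pairs: 0 of 6.

0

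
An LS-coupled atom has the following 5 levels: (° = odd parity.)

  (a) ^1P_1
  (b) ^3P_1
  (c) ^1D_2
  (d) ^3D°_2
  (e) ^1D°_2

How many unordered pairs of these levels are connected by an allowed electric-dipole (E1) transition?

(a)–(b): forbidden (parity, ΔS).
(a)–(c): forbidden (parity).
(a)–(d): forbidden (ΔS).
(a)–(e): allowed.
(b)–(c): forbidden (parity, ΔS).
(b)–(d): allowed.
(b)–(e): forbidden (ΔS).
(c)–(d): forbidden (ΔS).
(c)–(e): allowed.
(d)–(e): forbidden (parity, ΔS).
Allowed pairs: 3 of 10.

3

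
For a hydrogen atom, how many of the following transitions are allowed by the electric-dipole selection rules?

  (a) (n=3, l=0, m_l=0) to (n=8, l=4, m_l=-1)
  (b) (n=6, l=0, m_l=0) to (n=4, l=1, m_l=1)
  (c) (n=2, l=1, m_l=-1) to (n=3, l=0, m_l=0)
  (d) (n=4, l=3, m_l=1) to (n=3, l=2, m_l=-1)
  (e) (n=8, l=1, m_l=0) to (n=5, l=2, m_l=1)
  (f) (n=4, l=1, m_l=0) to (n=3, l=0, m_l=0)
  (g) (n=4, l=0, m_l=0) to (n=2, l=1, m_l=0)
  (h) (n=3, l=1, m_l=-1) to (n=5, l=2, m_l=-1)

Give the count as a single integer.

6

(a) forbidden — Δl = +4 (E1 requires Δl = ±1)
(b) allowed
(c) allowed
(d) forbidden — Δm_l = -2 (E1 requires Δm_l = 0, ±1)
(e) allowed
(f) allowed
(g) allowed
(h) allowed
Total allowed: 6 of 8.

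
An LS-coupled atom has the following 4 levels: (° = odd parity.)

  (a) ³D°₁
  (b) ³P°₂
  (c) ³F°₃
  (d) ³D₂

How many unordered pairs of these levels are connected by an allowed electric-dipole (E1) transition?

(a)–(b): forbidden (parity).
(a)–(c): forbidden (parity, ΔJ).
(a)–(d): allowed.
(b)–(c): forbidden (parity, ΔL).
(b)–(d): allowed.
(c)–(d): allowed.
Allowed pairs: 3 of 6.

3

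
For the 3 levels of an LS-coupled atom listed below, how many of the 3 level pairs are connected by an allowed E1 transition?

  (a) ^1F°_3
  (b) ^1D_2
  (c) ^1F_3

2

(a)–(b): allowed.
(a)–(c): allowed.
(b)–(c): forbidden (parity).
Allowed pairs: 2 of 3.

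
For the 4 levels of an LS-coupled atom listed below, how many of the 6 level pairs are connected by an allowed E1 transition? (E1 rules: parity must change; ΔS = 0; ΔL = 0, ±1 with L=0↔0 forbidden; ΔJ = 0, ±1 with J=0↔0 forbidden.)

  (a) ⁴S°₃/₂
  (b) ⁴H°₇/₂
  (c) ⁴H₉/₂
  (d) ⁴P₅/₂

(a)–(b): forbidden (parity, ΔL, ΔJ).
(a)–(c): forbidden (ΔL, ΔJ).
(a)–(d): allowed.
(b)–(c): allowed.
(b)–(d): forbidden (ΔL).
(c)–(d): forbidden (parity, ΔL, ΔJ).
Allowed pairs: 2 of 6.

2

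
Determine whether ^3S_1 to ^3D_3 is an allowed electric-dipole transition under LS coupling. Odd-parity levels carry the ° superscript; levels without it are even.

forbidden

ΔJ = 0, ±1 (not J=0↔0): J: 1 → 3, ΔJ = +2 — violated.
Parity must change: even → even — violated.
ΔL = 0, ±1 (not L=0↔0): L: 0 → 2, ΔL = +2 — violated.
ΔS = 0: S: 1 → 1 — satisfied.
Rule(s) violated: parity, ΔL, ΔJ.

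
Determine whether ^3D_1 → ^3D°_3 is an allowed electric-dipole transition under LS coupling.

forbidden

Parity must change: even → odd — ok.
ΔS = 0: S: 1 → 1 — ok.
ΔL = 0, ±1 (not L=0↔0): L: 2 → 2, ΔL = +0 — ok.
ΔJ = 0, ±1 (not J=0↔0): J: 1 → 3, ΔJ = +2 — fails.
Rule(s) violated: ΔJ.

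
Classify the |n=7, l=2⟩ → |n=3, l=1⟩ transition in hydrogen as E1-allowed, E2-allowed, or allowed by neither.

E1

Δl = 1 − 2 = -1; l_i + l_f = 3.
E1 (Δl = ±1): satisfied.
E2 (Δl = 0,±2, l_i+l_f ≥ 2): not satisfied.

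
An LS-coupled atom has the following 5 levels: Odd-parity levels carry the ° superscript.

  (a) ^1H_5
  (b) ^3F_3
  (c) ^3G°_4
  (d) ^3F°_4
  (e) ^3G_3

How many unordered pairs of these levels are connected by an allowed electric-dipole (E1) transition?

4

(a)–(b): forbidden (parity, ΔS, ΔL, ΔJ).
(a)–(c): forbidden (ΔS).
(a)–(d): forbidden (ΔS, ΔL).
(a)–(e): forbidden (parity, ΔS, ΔJ).
(b)–(c): allowed.
(b)–(d): allowed.
(b)–(e): forbidden (parity).
(c)–(d): forbidden (parity).
(c)–(e): allowed.
(d)–(e): allowed.
Allowed pairs: 4 of 10.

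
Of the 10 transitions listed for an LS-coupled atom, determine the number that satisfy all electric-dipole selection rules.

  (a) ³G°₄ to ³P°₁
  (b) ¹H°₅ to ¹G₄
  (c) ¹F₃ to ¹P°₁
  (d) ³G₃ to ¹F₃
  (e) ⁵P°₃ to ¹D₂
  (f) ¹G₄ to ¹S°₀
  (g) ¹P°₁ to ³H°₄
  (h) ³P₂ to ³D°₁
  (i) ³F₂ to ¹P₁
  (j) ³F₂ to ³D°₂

(a) forbidden (parity, ΔL, ΔJ fail)
(b) allowed
(c) forbidden (ΔL, ΔJ fail)
(d) forbidden (parity, ΔS fail)
(e) forbidden (ΔS fails)
(f) forbidden (ΔL, ΔJ fail)
(g) forbidden (parity, ΔS, ΔL, ΔJ fail)
(h) allowed
(i) forbidden (parity, ΔS, ΔL fail)
(j) allowed
Total allowed: 3 of 10.

3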